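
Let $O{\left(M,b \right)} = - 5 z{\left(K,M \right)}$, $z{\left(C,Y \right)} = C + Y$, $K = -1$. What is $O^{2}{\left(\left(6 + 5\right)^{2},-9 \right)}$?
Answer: $360000$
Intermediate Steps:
$O{\left(M,b \right)} = 5 - 5 M$ ($O{\left(M,b \right)} = - 5 \left(-1 + M\right) = 5 - 5 M$)
$O^{2}{\left(\left(6 + 5\right)^{2},-9 \right)} = \left(5 - 5 \left(6 + 5\right)^{2}\right)^{2} = \left(5 - 5 \cdot 11^{2}\right)^{2} = \left(5 - 605\right)^{2} = \left(-600\right)^{2} = 360000$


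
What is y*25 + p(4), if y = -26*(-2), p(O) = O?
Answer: 1304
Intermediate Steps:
y = 52
y*25 + p(4) = 52*25 + 4 = 1300 + 4 = 1304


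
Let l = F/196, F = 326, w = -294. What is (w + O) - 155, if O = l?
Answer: -43839/98 ≈ -447.34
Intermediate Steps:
l = 163/98 (l = 326/196 = 326*(1/196) = 163/98 ≈ 1.6633)
O = 163/98 ≈ 1.6633
(w + O) - 155 = (-294 + 163/98) - 155 = -28649/98 - 155 = -43839/98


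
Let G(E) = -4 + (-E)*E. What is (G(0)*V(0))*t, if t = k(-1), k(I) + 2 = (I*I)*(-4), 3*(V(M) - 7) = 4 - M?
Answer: 200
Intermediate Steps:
V(M) = 25/3 - M/3 (V(M) = 7 + (4 - M)/3 = 7 + (4/3 - M/3) = 25/3 - M/3)
k(I) = -2 - 4*I**2 (k(I) = -2 + (I*I)*(-4) = -2 + I**2*(-4) = -2 - 4*I**2)
t = -6 (t = -2 - 4*(-1)**2 = -2 - 4*1 = -2 - 4 = -6)
G(E) = -4 - E**2
(G(0)*V(0))*t = ((-4 - 1*0**2)*(25/3 - 1/3*0))*(-6) = ((-4 - 1*0)*(25/3 + 0))*(-6) = ((-4 + 0)*(25/3))*(-6) = -4*25/3*(-6) = -100/3*(-6) = 200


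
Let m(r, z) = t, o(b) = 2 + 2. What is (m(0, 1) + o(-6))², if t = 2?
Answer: 36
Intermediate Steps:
o(b) = 4
m(r, z) = 2
(m(0, 1) + o(-6))² = (2 + 4)² = 6² = 36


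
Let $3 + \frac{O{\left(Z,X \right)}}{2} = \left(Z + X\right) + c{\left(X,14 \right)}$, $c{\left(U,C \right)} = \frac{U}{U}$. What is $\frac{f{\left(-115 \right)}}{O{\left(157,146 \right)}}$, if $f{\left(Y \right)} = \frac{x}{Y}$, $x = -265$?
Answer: $\frac{53}{13846} \approx 0.0038278$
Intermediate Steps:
$c{\left(U,C \right)} = 1$
$O{\left(Z,X \right)} = -4 + 2 X + 2 Z$ ($O{\left(Z,X \right)} = -6 + 2 \left(\left(Z + X\right) + 1\right) = -6 + 2 \left(\left(X + Z\right) + 1\right) = -6 + 2 \left(1 + X + Z\right) = -6 + \left(2 + 2 X + 2 Z\right) = -4 + 2 X + 2 Z$)
$f{\left(Y \right)} = - \frac{265}{Y}$
$\frac{f{\left(-115 \right)}}{O{\left(157,146 \right)}} = \frac{\left(-265\right) \frac{1}{-115}}{-4 + 2 \cdot 146 + 2 \cdot 157} = \frac{\left(-265\right) \left(- \frac{1}{115}\right)}{-4 + 292 + 314} = \frac{53}{23 \cdot 602} = \frac{53}{23} \cdot \frac{1}{602} = \frac{53}{13846}$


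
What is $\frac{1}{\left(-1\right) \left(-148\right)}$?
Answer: $\frac{1}{148} \approx 0.0067568$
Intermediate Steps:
$\frac{1}{\left(-1\right) \left(-148\right)} = \frac{1}{148}$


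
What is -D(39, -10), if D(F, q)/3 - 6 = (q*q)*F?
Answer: -11718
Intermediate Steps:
D(F, q) = 18 + 3*F*q**2 (D(F, q) = 18 + 3*((q*q)*F) = 18 + 3*(q**2*F) = 18 + 3*(F*q**2) = 18 + 3*F*q**2)
-D(39, -10) = -(18 + 3*39*(-10)**2) = -(18 + 3*39*100) = -(18 + 11700) = -1*11718 = -11718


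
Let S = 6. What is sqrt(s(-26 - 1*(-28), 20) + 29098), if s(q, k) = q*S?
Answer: sqrt(29110) ≈ 170.62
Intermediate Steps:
s(q, k) = 6*q (s(q, k) = q*6 = 6*q)
sqrt(s(-26 - 1*(-28), 20) + 29098) = sqrt(6*(-26 - 1*(-28)) + 29098) = sqrt(6*(-26 + 28) + 29098) = sqrt(6*2 + 29098) = sqrt(12 + 29098) = sqrt(29110)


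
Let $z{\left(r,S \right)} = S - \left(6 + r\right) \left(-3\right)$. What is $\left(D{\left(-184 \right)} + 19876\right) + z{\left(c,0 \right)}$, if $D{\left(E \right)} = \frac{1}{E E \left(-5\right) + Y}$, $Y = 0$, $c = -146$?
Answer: $\frac{3293511679}{169280} \approx 19456.0$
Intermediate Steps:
$z{\left(r,S \right)} = 18 + S + 3 r$ ($z{\left(r,S \right)} = S - \left(-18 - 3 r\right) = S + \left(18 + 3 r\right) = 18 + S + 3 r$)
$D{\left(E \right)} = - \frac{1}{5 E^{2}}$ ($D{\left(E \right)} = \frac{1}{E E \left(-5\right) + 0} = \frac{1}{E^{2} \left(-5\right) + 0} = \frac{1}{- 5 E^{2} + 0} = \frac{1}{\left(-5\right) E^{2}} = - \frac{1}{5 E^{2}}$)
$\left(D{\left(-184 \right)} + 19876\right) + z{\left(c,0 \right)} = \left(- \frac{1}{5 \cdot 33856} + 19876\right) + \left(18 + 0 + 3 \left(-146\right)\right) = \left(\left(- \frac{1}{5}\right) \frac{1}{33856} + 19876\right) + \left(18 + 0 - 438\right) = \left(- \frac{1}{169280} + 19876\right) - 420 = \frac{3364609279}{169280} - 420 = \frac{3293511679}{169280}$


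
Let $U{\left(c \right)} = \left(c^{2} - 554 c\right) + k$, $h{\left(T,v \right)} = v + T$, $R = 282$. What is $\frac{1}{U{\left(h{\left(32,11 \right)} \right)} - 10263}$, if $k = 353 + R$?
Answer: $- \frac{1}{31601} \approx -3.1645 \cdot 10^{-5}$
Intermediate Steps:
$k = 635$ ($k = 353 + 282 = 635$)
$h{\left(T,v \right)} = T + v$
$U{\left(c \right)} = 635 + c^{2} - 554 c$ ($U{\left(c \right)} = \left(c^{2} - 554 c\right) + 635 = 635 + c^{2} - 554 c$)
$\frac{1}{U{\left(h{\left(32,11 \right)} \right)} - 10263} = \frac{1}{\left(635 + \left(32 + 11\right)^{2} - 554 \left(32 + 11\right)\right) - 10263} = \frac{1}{\left(635 + 43^{2} - 23822\right) - 10263} = \frac{1}{\left(635 + 1849 - 23822\right) - 10263} = \frac{1}{-21338 - 10263} = \frac{1}{-31601} = - \frac{1}{31601}$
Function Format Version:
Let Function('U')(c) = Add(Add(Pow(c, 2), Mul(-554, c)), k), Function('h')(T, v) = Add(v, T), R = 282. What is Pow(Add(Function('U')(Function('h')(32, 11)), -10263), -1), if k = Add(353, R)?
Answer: Rational(-1, 31601) ≈ -3.1645e-5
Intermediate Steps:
k = 635 (k = Add(353, 282) = 635)
Function('h')(T, v) = Add(T, v)
Function('U')(c) = Add(635, Pow(c, 2), Mul(-554, c)) (Function('U')(c) = Add(Add(Pow(c, 2), Mul(-554, c)), 635) = Add(635, Pow(c, 2), Mul(-554, c)))
Pow(Add(Function('U')(Function('h')(32, 11)), -10263), -1) = Pow(Add(Add(635, Pow(Add(32, 11), 2), Mul(-554, Add(32, 11))), -10263), -1) = Pow(Add(Add(635, Pow(43, 2), Mul(-554, 43)), -10263), -1) = Pow(Add(Add(635, 1849, -23822), -10263), -1) = Pow(Add(-21338, -10263), -1) = Pow(-31601, -1) = Rational(-1, 31601)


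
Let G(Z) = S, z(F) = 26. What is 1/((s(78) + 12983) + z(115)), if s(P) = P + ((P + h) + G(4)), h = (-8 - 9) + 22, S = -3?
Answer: 1/13167 ≈ 7.5947e-5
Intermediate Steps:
G(Z) = -3
h = 5 (h = -17 + 22 = 5)
s(P) = 2 + 2*P (s(P) = P + ((P + 5) - 3) = P + ((5 + P) - 3) = P + (2 + P) = 2 + 2*P)
1/((s(78) + 12983) + z(115)) = 1/(((2 + 2*78) + 12983) + 26) = 1/(((2 + 156) + 12983) + 26) = 1/((158 + 12983) + 26) = 1/(13141 + 26) = 1/13167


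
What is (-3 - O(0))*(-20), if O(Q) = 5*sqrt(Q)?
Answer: 60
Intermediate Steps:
(-3 - O(0))*(-20) = (-3 - 5*sqrt(0))*(-20) = (-3 - 5*0)*(-20) = (-3 - 1*0)*(-20) = (-3 + 0)*(-20) = -3*(-20) = 60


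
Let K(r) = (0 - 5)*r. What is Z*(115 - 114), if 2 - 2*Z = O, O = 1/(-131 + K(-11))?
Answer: 153/152 ≈ 1.0066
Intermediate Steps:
K(r) = -5*r
O = -1/76 (O = 1/(-131 - 5*(-11)) = 1/(-131 + 55) = 1/(-76) = -1/76 ≈ -0.013158)
Z = 153/152 (Z = 1 - ½*(-1/76) = 1 + 1/152 = 153/152 ≈ 1.0066)
Z*(115 - 114) = 153*(115 - 114)/152 = (153/152)*1 = 153/152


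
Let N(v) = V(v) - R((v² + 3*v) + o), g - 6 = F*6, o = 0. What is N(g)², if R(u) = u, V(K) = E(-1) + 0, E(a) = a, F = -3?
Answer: 11881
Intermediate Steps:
V(K) = -1 (V(K) = -1 + 0 = -1)
g = -12 (g = 6 - 3*6 = 6 - 18 = -12)
N(v) = -1 - v² - 3*v (N(v) = -1 - ((v² + 3*v) + 0) = -1 - (v² + 3*v) = -1 + (-v² - 3*v) = -1 - v² - 3*v)
N(g)² = (-1 - 1*(-12)² - 3*(-12))² = (-1 - 1*144 + 36)² = (-1 - 144 + 36)² = (-109)² = 11881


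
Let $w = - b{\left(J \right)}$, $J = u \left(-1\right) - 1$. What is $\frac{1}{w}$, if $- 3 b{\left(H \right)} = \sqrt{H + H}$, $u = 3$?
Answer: $- \frac{3 i \sqrt{2}}{4} \approx - 1.0607 i$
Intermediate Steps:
$J = -4$ ($J = 3 \left(-1\right) - 1 = -3 - 1 = -4$)
$b{\left(H \right)} = - \frac{\sqrt{2} \sqrt{H}}{3}$ ($b{\left(H \right)} = - \frac{\sqrt{H + H}}{3} = - \frac{\sqrt{2 H}}{3} = - \frac{\sqrt{2} \sqrt{H}}{3}$)
$w = \frac{2 i \sqrt{2}}{3}$ ($w = - \frac{\left(-1\right) \sqrt{2} \sqrt{-4}}{3} = - \frac{\left(-1\right) \sqrt{2} \cdot 2 i}{3} = - \frac{\left(-2\right) i \sqrt{2}}{3} = \frac{2 i \sqrt{2}}{3} \approx 0.94281 i$)
$\frac{1}{w} = \frac{1}{\frac{2}{3} i \sqrt{2}} = - \frac{3 i \sqrt{2}}{4}$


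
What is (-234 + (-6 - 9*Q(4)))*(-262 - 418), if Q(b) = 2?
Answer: 175440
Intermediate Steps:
(-234 + (-6 - 9*Q(4)))*(-262 - 418) = (-234 + (-6 - 9*2))*(-262 - 418) = (-234 + (-6 - 18))*(-680) = (-234 - 24)*(-680) = -258*(-680) = 175440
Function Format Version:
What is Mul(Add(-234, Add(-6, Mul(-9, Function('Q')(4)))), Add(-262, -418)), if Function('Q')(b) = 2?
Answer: 175440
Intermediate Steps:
Mul(Add(-234, Add(-6, Mul(-9, Function('Q')(4)))), Add(-262, -418)) = Mul(Add(-234, Add(-6, Mul(-9, 2))), Add(-262, -418)) = Mul(Add(-234, Add(-6, -18)), -680) = Mul(Add(-234, -24), -680) = Mul(-258, -680) = 175440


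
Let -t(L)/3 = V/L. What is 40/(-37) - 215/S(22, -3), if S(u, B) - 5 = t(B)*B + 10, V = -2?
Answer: -8795/777 ≈ -11.319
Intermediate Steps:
t(L) = 6/L (t(L) = -(-6)/L = 6/L)
S(u, B) = 21 (S(u, B) = 5 + ((6/B)*B + 10) = 5 + (6 + 10) = 5 + 16 = 21)
40/(-37) - 215/S(22, -3) = 40/(-37) - 215/21 = 40*(-1/37) - 215*1/21 = -40/37 - 215/21 = -8795/777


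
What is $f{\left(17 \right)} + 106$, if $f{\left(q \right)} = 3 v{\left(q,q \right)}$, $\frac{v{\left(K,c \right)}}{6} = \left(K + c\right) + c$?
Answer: $1024$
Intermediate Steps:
$v{\left(K,c \right)} = 6 K + 12 c$ ($v{\left(K,c \right)} = 6 \left(\left(K + c\right) + c\right) = 6 \left(K + 2 c\right) = 6 K + 12 c$)
$f{\left(q \right)} = 54 q$ ($f{\left(q \right)} = 3 \left(6 q + 12 q\right) = 3 \cdot 18 q = 54 q$)
$f{\left(17 \right)} + 106 = 54 \cdot 17 + 106 = 918 + 106 = 1024$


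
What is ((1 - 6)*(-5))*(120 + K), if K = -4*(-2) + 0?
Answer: 3200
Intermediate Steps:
K = 8 (K = 8 + 0 = 8)
((1 - 6)*(-5))*(120 + K) = ((1 - 6)*(-5))*(120 + 8) = -5*(-5)*128 = 25*128 = 3200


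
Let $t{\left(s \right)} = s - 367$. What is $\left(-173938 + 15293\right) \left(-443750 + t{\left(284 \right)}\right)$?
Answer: $70411886285$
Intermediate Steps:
$t{\left(s \right)} = -367 + s$
$\left(-173938 + 15293\right) \left(-443750 + t{\left(284 \right)}\right) = \left(-173938 + 15293\right) \left(-443750 + \left(-367 + 284\right)\right) = - 158645 \left(-443750 - 83\right) = \left(-158645\right) \left(-443833\right) = 70411886285$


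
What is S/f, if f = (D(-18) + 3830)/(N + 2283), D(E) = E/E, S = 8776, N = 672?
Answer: 8644360/1277 ≈ 6769.3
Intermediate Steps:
D(E) = 1
f = 1277/985 (f = (1 + 3830)/(672 + 2283) = 3831/2955 = 3831*(1/2955) = 1277/985 ≈ 1.2964)
S/f = 8776/(1277/985) = 8776*(985/1277) = 8644360/1277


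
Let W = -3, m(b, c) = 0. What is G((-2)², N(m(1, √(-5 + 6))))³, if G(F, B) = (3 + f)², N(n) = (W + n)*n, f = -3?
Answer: 0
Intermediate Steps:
N(n) = n*(-3 + n) (N(n) = (-3 + n)*n = n*(-3 + n))
G(F, B) = 0 (G(F, B) = (3 - 3)² = 0² = 0)
G((-2)², N(m(1, √(-5 + 6))))³ = 0³ = 0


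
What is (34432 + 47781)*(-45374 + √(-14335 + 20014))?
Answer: -3730332662 + 246639*√631 ≈ -3.7241e+9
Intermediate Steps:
(34432 + 47781)*(-45374 + √(-14335 + 20014)) = 82213*(-45374 + √5679) = 82213*(-45374 + 3*√631) = -3730332662 + 246639*√631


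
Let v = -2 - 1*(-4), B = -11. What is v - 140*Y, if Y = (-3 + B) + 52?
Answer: -5318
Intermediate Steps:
Y = 38 (Y = (-3 - 11) + 52 = -14 + 52 = 38)
v = 2 (v = -2 + 4 = 2)
v - 140*Y = 2 - 140*38 = 2 - 5320 = -5318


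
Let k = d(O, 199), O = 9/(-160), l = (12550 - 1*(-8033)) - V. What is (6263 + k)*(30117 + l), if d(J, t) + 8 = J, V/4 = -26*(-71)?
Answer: 10837565739/40 ≈ 2.7094e+8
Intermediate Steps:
V = 7384 (V = 4*(-26*(-71)) = 4*1846 = 7384)
l = 13199 (l = (12550 - 1*(-8033)) - 1*7384 = (12550 + 8033) - 7384 = 20583 - 7384 = 13199)
O = -9/160 (O = 9*(-1/160) = -9/160 ≈ -0.056250)
d(J, t) = -8 + J
k = -1289/160 (k = -8 - 9/160 = -1289/160 ≈ -8.0562)
(6263 + k)*(30117 + l) = (6263 - 1289/160)*(30117 + 13199) = (1000791/160)*43316 = 10837565739/40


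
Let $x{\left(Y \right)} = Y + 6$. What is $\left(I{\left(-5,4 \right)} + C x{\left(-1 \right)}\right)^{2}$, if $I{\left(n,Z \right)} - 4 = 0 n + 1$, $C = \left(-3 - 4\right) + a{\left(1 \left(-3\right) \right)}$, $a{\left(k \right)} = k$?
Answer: $2025$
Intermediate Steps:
$C = -10$ ($C = \left(-3 - 4\right) + 1 \left(-3\right) = -7 - 3 = -10$)
$I{\left(n,Z \right)} = 5$ ($I{\left(n,Z \right)} = 4 + \left(0 n + 1\right) = 4 + \left(0 + 1\right) = 4 + 1 = 5$)
$x{\left(Y \right)} = 6 + Y$
$\left(I{\left(-5,4 \right)} + C x{\left(-1 \right)}\right)^{2} = \left(5 - 10 \left(6 - 1\right)\right)^{2} = \left(5 - 50\right)^{2} = \left(-45\right)^{2} = 2025$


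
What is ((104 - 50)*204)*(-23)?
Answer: -253368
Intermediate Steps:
((104 - 50)*204)*(-23) = (54*204)*(-23) = 11016*(-23) = -253368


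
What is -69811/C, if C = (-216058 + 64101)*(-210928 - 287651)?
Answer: -69811/75762569103 ≈ -9.2144e-7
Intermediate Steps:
C = 75762569103 (C = -151957*(-498579) = 75762569103)
-69811/C = -69811/75762569103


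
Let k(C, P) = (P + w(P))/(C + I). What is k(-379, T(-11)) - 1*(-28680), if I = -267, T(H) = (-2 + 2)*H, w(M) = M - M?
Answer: 28680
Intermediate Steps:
w(M) = 0
T(H) = 0 (T(H) = 0*H = 0)
k(C, P) = P/(-267 + C) (k(C, P) = (P + 0)/(C - 267) = P/(-267 + C))
k(-379, T(-11)) - 1*(-28680) = 0/(-267 - 379) - 1*(-28680) = 0/(-646) + 28680 = 0*(-1/646) + 28680 = 0 + 28680 = 28680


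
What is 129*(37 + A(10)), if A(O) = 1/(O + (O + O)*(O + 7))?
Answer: 1670679/350 ≈ 4773.4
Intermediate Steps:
A(O) = 1/(O + 2*O*(7 + O)) (A(O) = 1/(O + (2*O)*(7 + O)) = 1/(O + 2*O*(7 + O)))
129*(37 + A(10)) = 129*(37 + 1/(10*(15 + 2*10))) = 129*(37 + 1/(10*(15 + 20))) = 129*(37 + (⅒)/35) = 129*(37 + (⅒)*(1/35)) = 129*(37 + 1/350) = 129*(12951/350) = 1670679/350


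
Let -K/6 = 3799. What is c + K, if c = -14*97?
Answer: -24152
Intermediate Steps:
c = -1358
K = -22794 (K = -6*3799 = -22794)
c + K = -1358 - 22794 = -24152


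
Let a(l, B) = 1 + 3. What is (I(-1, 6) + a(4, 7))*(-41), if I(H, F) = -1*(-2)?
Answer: -246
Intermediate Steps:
I(H, F) = 2
a(l, B) = 4
(I(-1, 6) + a(4, 7))*(-41) = (2 + 4)*(-41) = 6*(-41) = -246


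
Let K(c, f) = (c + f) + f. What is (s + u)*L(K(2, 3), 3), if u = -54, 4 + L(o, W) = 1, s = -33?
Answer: 261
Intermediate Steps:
K(c, f) = c + 2*f
L(o, W) = -3 (L(o, W) = -4 + 1 = -3)
(s + u)*L(K(2, 3), 3) = (-33 - 54)*(-3) = -87*(-3) = 261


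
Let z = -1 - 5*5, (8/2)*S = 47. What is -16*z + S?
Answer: 1711/4 ≈ 427.75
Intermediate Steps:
S = 47/4 (S = (¼)*47 = 47/4 ≈ 11.750)
z = -26 (z = -1 - 25 = -26)
-16*z + S = -16*(-26) + 47/4 = 416 + 47/4 = 1711/4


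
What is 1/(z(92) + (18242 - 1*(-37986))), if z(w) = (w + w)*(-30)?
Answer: 1/50708 ≈ 1.9721e-5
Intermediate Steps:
z(w) = -60*w (z(w) = (2*w)*(-30) = -60*w)
1/(z(92) + (18242 - 1*(-37986))) = 1/(-60*92 + (18242 - 1*(-37986))) = 1/(-5520 + (18242 + 37986)) = 1/(-5520 + 56228) = 1/50708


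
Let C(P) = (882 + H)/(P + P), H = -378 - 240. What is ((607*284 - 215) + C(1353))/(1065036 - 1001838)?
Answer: 7059097/2591118 ≈ 2.7243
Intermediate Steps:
H = -618
C(P) = 132/P (C(P) = (882 - 618)/(P + P) = 264/((2*P)) = 264*(1/(2*P)) = 132/P)
((607*284 - 215) + C(1353))/(1065036 - 1001838) = ((607*284 - 215) + 132/1353)/(1065036 - 1001838) = ((172388 - 215) + 132*(1/1353))/63198 = (172173 + 4/41)*(1/63198) = (7059097/41)*(1/63198) = 7059097/2591118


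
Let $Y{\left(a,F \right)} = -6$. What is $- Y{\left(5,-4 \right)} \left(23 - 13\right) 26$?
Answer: $1560$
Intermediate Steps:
$- Y{\left(5,-4 \right)} \left(23 - 13\right) 26 = - - 6 \left(23 - 13\right) 26 = - \left(-6\right) 10 \cdot 26 = - \left(-60\right) 26 = \left(-1\right) \left(-1560\right) = 1560$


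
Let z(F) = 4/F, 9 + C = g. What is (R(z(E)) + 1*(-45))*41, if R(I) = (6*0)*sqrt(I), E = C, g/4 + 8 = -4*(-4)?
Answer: -1845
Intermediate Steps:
g = 32 (g = -32 + 4*(-4*(-4)) = -32 + 4*16 = -32 + 64 = 32)
C = 23 (C = -9 + 32 = 23)
E = 23
R(I) = 0 (R(I) = 0*sqrt(I) = 0)
(R(z(E)) + 1*(-45))*41 = (0 + 1*(-45))*41 = (0 - 45)*41 = -45*41 = -1845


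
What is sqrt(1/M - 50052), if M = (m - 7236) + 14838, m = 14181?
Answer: I*sqrt(23749628380845)/21783 ≈ 223.72*I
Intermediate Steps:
M = 21783 (M = (14181 - 7236) + 14838 = 6945 + 14838 = 21783)
sqrt(1/M - 50052) = sqrt(1/21783 - 50052) = sqrt(-1090282715/21783) = I*sqrt(23749628380845)/21783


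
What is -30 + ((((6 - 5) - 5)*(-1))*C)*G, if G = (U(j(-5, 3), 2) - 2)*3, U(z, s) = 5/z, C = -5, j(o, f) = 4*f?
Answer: 65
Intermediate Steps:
G = -19/4 (G = (5/((4*3)) - 2)*3 = (5/12 - 2)*3 = -19/12*3 = -19/4 ≈ -4.7500)
-30 + ((((6 - 5) - 5)*(-1))*C)*G = -30 + ((((6 - 5) - 5)*(-1))*(-5))*(-19/4) = -30 + (((1 - 5)*(-1))*(-5))*(-19/4) = -30 + (-4*(-1)*(-5))*(-19/4) = -30 + (4*(-5))*(-19/4) = -30 - 20*(-19/4) = -30 + 95 = 65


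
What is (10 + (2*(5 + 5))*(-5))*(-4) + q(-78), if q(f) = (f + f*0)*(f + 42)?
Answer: 3168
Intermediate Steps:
q(f) = f*(42 + f) (q(f) = (f + 0)*(42 + f) = f*(42 + f))
(10 + (2*(5 + 5))*(-5))*(-4) + q(-78) = (10 + (2*(5 + 5))*(-5))*(-4) - 78*(42 - 78) = (10 + (2*10)*(-5))*(-4) - 78*(-36) = (10 + 20*(-5))*(-4) + 2808 = (10 - 100)*(-4) + 2808 = -90*(-4) + 2808 = 360 + 2808 = 3168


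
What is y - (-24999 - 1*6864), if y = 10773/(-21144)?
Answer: 224566833/7048 ≈ 31863.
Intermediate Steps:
y = -3591/7048 (y = 10773*(-1/21144) = -3591/7048 ≈ -0.50951)
y - (-24999 - 1*6864) = -3591/7048 - (-24999 - 1*6864) = -3591/7048 - (-24999 - 6864) = -3591/7048 - 1*(-31863) = -3591/7048 + 31863 = 224566833/7048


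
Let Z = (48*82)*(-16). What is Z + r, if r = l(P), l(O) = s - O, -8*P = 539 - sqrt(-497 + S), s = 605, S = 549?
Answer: -498429/8 - sqrt(13)/4 ≈ -62305.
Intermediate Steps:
P = -539/8 + sqrt(13)/4 (P = -(539 - sqrt(-497 + 549))/8 = -(539 - sqrt(52))/8 = -(539 - 2*sqrt(13))/8 = -539/8 + sqrt(13)/4 ≈ -66.474)
Z = -62976 (Z = 3936*(-16) = -62976)
l(O) = 605 - O
r = 5379/8 - sqrt(13)/4 (r = 605 - (-539/8 + sqrt(13)/4) = 605 + (539/8 - sqrt(13)/4) = 5379/8 - sqrt(13)/4 ≈ 671.47)
Z + r = -62976 + (5379/8 - sqrt(13)/4) = -498429/8 - sqrt(13)/4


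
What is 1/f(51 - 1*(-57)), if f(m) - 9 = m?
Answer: 1/117 ≈ 0.0085470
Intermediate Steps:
f(m) = 9 + m
1/f(51 - 1*(-57)) = 1/(9 + (51 - 1*(-57))) = 1/(9 + (51 + 57)) = 1/(9 + 108) = 1/117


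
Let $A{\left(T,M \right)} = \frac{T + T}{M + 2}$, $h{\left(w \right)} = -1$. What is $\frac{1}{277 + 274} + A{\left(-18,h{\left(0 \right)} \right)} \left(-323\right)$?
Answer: $\frac{6407029}{551} \approx 11628.0$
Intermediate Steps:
$A{\left(T,M \right)} = \frac{2 T}{2 + M}$
$\frac{1}{277 + 274} + A{\left(-18,h{\left(0 \right)} \right)} \left(-323\right) = \frac{1}{277 + 274} + 2 \left(-18\right) \frac{1}{2 - 1} \left(-323\right) = \frac{1}{551} + 2 \left(-18\right) 1^{-1} \left(-323\right) = \frac{1}{551} + 2 \left(-18\right) 1 \left(-323\right) = \frac{1}{551} - -11628 = \frac{1}{551} + 11628 = \frac{6407029}{551}$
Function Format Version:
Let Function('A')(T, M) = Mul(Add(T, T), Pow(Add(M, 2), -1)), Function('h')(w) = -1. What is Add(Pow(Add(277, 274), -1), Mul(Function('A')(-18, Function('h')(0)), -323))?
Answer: Rational(6407029, 551) ≈ 11628.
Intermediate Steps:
Function('A')(T, M) = Mul(2, T, Pow(Add(2, M), -1)) (Function('A')(T, M) = Mul(Mul(2, T), Pow(Add(2, M), -1)) = Mul(2, T, Pow(Add(2, M), -1)))
Add(Pow(Add(277, 274), -1), Mul(Function('A')(-18, Function('h')(0)), -323)) = Add(Pow(Add(277, 274), -1), Mul(Mul(2, -18, Pow(Add(2, -1), -1)), -323)) = Add(Pow(551, -1), Mul(Mul(2, -18, Pow(1, -1)), -323)) = Add(Rational(1, 551), Mul(Mul(2, -18, 1), -323)) = Add(Rational(1, 551), Mul(-36, -323)) = Add(Rational(1, 551), 11628) = Rational(6407029, 551)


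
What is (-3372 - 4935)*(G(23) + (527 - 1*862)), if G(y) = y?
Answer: 2591784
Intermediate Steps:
(-3372 - 4935)*(G(23) + (527 - 1*862)) = (-3372 - 4935)*(23 + (527 - 1*862)) = -8307*(23 + (527 - 862)) = -8307*(23 - 335) = -8307*(-312) = 2591784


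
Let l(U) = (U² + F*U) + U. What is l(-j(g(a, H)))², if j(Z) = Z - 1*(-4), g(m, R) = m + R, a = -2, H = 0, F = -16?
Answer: 1156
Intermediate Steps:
g(m, R) = R + m
j(Z) = 4 + Z (j(Z) = Z + 4 = 4 + Z)
l(U) = U² - 15*U (l(U) = (U² - 16*U) + U = U² - 15*U)
l(-j(g(a, H)))² = ((-(4 + (0 - 2)))*(-15 - (4 + (0 - 2))))² = ((-(4 - 2))*(-15 - (4 - 2)))² = ((-1*2)*(-15 - 1*2))² = (-2*(-15 - 2))² = (-2*(-17))² = 34² = 1156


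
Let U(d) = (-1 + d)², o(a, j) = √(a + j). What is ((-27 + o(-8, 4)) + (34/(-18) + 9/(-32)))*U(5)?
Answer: -8401/18 + 32*I ≈ -466.72 + 32.0*I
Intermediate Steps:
((-27 + o(-8, 4)) + (34/(-18) + 9/(-32)))*U(5) = ((-27 + √(-8 + 4)) + (34/(-18) + 9/(-32)))*(-1 + 5)² = ((-27 + √(-4)) + (34*(-1/18) + 9*(-1/32)))*4² = ((-27 + 2*I) + (-17/9 - 9/32))*16 = ((-27 + 2*I) - 625/288)*16 = (-8401/288 + 2*I)*16 = -8401/18 + 32*I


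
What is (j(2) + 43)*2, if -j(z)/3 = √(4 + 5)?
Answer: 68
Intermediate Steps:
j(z) = -9 (j(z) = -3*√(4 + 5) = -3*√9 = -3*3 = -9)
(j(2) + 43)*2 = (-9 + 43)*2 = 34*2 = 68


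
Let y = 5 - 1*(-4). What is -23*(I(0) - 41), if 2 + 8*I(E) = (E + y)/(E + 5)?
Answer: 37743/40 ≈ 943.58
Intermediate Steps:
y = 9 (y = 5 + 4 = 9)
I(E) = -¼ + (9 + E)/(8*(5 + E)) (I(E) = -¼ + ((E + 9)/(E + 5))/8 = -¼ + ((9 + E)/(5 + E))/8 = -¼ + (9 + E)/(8*(5 + E)))
-23*(I(0) - 41) = -23*((-1 - 1*0)/(8*(5 + 0)) - 41) = -23*((⅛)*(-1 + 0)/5 - 41) = -23*((⅛)*(⅕)*(-1) - 41) = -23*(-1/40 - 41) = -23*(-1641/40) = 37743/40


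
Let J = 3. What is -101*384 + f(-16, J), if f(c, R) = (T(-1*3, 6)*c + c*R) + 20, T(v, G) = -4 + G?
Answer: -38844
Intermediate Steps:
f(c, R) = 20 + 2*c + R*c (f(c, R) = ((-4 + 6)*c + c*R) + 20 = (2*c + R*c) + 20 = 20 + 2*c + R*c)
-101*384 + f(-16, J) = -101*384 + (20 + 2*(-16) + 3*(-16)) = -38784 + (20 - 32 - 48) = -38784 - 60 = -38844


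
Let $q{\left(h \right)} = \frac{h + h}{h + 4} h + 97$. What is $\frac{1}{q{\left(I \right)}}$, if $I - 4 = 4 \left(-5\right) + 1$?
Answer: $\frac{11}{617} \approx 0.017828$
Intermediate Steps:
$I = -15$ ($I = 4 + \left(4 \left(-5\right) + 1\right) = 4 + \left(-20 + 1\right) = 4 - 19 = -15$)
$q{\left(h \right)} = 97 + \frac{2 h^{2}}{4 + h}$ ($q{\left(h \right)} = \frac{2 h}{4 + h} h + 97 = \frac{2 h^{2}}{4 + h} + 97 = 97 + \frac{2 h^{2}}{4 + h}$)
$\frac{1}{q{\left(I \right)}} = \frac{1}{\frac{1}{4 - 15} \left(388 + 2 \left(-15\right)^{2} + 97 \left(-15\right)\right)} = \frac{1}{\frac{1}{-11} \left(388 + 2 \cdot 225 - 1455\right)} = \frac{1}{\left(- \frac{1}{11}\right) \left(388 + 450 - 1455\right)} = \frac{1}{\left(- \frac{1}{11}\right) \left(-617\right)} = \frac{1}{\frac{617}{11}} = \frac{11}{617}$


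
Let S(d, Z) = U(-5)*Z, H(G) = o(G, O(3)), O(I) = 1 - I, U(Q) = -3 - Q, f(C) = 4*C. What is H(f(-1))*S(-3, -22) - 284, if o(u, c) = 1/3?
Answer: -896/3 ≈ -298.67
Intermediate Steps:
o(u, c) = ⅓
H(G) = ⅓
S(d, Z) = 2*Z (S(d, Z) = (-3 - 1*(-5))*Z = (-3 + 5)*Z = 2*Z)
H(f(-1))*S(-3, -22) - 284 = (2*(-22))/3 - 284 = (⅓)*(-44) - 284 = -44/3 - 284 = -896/3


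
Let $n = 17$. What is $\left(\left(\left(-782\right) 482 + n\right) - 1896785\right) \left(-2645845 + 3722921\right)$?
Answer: $-2448939084592$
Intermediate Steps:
$\left(\left(\left(-782\right) 482 + n\right) - 1896785\right) \left(-2645845 + 3722921\right) = \left(\left(\left(-782\right) 482 + 17\right) - 1896785\right) \left(-2645845 + 3722921\right) = \left(\left(-376924 + 17\right) - 1896785\right) 1077076 = \left(-376907 - 1896785\right) 1077076 = \left(-2273692\right) 1077076 = -2448939084592$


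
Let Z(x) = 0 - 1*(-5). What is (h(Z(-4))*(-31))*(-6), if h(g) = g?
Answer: 930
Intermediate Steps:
Z(x) = 5 (Z(x) = 0 + 5 = 5)
(h(Z(-4))*(-31))*(-6) = (5*(-31))*(-6) = -155*(-6) = 930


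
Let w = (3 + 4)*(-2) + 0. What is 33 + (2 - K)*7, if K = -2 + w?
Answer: 159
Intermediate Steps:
w = -14 (w = 7*(-2) + 0 = -14 + 0 = -14)
K = -16 (K = -2 - 14 = -16)
33 + (2 - K)*7 = 33 + (2 - 1*(-16))*7 = 33 + (2 + 16)*7 = 33 + 18*7 = 33 + 126 = 159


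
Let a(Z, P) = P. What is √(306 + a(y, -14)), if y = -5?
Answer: 2*√73 ≈ 17.088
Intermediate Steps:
√(306 + a(y, -14)) = √(306 - 14) = √292 = 2*√73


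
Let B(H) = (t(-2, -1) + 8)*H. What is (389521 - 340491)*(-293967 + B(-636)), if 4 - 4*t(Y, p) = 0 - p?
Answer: -14686053960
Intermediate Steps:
t(Y, p) = 1 + p/4 (t(Y, p) = 1 - (0 - p)/4 = 1 - (-1)*p/4 = 1 + p/4)
B(H) = 35*H/4 (B(H) = ((1 + (¼)*(-1)) + 8)*H = ((1 - ¼) + 8)*H = (¾ + 8)*H = 35*H/4)
(389521 - 340491)*(-293967 + B(-636)) = (389521 - 340491)*(-293967 + (35/4)*(-636)) = 49030*(-293967 - 5565) = 49030*(-299532) = -14686053960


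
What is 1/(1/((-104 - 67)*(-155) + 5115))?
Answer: 31620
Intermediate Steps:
1/(1/((-104 - 67)*(-155) + 5115)) = 1/(1/(-171*(-155) + 5115)) = 1/(1/(26505 + 5115)) = 1/(1/31620) = 31620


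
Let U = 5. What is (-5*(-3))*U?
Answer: 75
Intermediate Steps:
(-5*(-3))*U = -5*(-3)*5 = 15*5 = 75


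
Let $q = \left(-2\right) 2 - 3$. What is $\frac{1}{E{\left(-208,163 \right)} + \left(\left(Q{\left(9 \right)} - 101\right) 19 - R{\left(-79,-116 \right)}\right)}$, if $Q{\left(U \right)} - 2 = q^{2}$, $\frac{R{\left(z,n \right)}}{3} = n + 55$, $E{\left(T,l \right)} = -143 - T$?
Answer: $- \frac{1}{702} \approx -0.0014245$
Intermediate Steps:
$R{\left(z,n \right)} = 165 + 3 n$ ($R{\left(z,n \right)} = 3 \left(n + 55\right) = 3 \left(55 + n\right) = 165 + 3 n$)
$q = -7$ ($q = -4 - 3 = -7$)
$Q{\left(U \right)} = 51$ ($Q{\left(U \right)} = 2 + \left(-7\right)^{2} = 2 + 49 = 51$)
$\frac{1}{E{\left(-208,163 \right)} + \left(\left(Q{\left(9 \right)} - 101\right) 19 - R{\left(-79,-116 \right)}\right)} = \frac{1}{\left(-143 - -208\right) - \left(165 - 348 - \left(51 - 101\right) 19\right)} = \frac{1}{\left(-143 + 208\right) - 767} = \frac{1}{65 - 767} = \frac{1}{-702} = - \frac{1}{702}$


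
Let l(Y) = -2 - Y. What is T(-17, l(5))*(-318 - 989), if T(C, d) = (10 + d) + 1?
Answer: -5228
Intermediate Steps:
T(C, d) = 11 + d
T(-17, l(5))*(-318 - 989) = (11 + (-2 - 1*5))*(-318 - 989) = (11 + (-2 - 5))*(-1307) = (11 - 7)*(-1307) = 4*(-1307) = -5228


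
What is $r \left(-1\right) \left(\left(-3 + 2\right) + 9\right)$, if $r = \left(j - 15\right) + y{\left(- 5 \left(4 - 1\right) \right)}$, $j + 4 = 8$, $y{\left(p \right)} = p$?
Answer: $208$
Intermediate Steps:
$j = 4$ ($j = -4 + 8 = 4$)
$r = -26$ ($r = \left(4 - 15\right) - 5 \left(4 - 1\right) = -11 - 15 = -26$)
$r \left(-1\right) \left(\left(-3 + 2\right) + 9\right) = \left(-26\right) \left(-1\right) \left(\left(-3 + 2\right) + 9\right) = 26 \left(-1 + 9\right) = 26 \cdot 8 = 208$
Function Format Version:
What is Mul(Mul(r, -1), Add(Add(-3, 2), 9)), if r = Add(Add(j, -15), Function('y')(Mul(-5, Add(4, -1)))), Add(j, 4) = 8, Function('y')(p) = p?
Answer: 208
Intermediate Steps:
j = 4 (j = Add(-4, 8) = 4)
r = -26 (r = Add(Add(4, -15), Mul(-5, Add(4, -1))) = Add(-11, Mul(-5, 3)) = Add(-11, -15) = -26)
Mul(Mul(r, -1), Add(Add(-3, 2), 9)) = Mul(Mul(-26, -1), Add(Add(-3, 2), 9)) = Mul(26, Add(-1, 9)) = Mul(26, 8) = 208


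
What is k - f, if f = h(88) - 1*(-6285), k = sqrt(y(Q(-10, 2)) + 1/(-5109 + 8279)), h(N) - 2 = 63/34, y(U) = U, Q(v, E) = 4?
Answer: -213821/34 + 3*sqrt(4466530)/3170 ≈ -6286.9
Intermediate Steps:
h(N) = 131/34 (h(N) = 2 + 63/34 = 131/34)
k = 3*sqrt(4466530)/3170 (k = sqrt(4 + 1/(-5109 + 8279)) = sqrt(4 + 1/3170) = sqrt(12681/3170) = 3*sqrt(4466530)/3170 ≈ 2.0001)
f = 213821/34 (f = 131/34 - 1*(-6285) = 131/34 + 6285 = 213821/34 ≈ 6288.9)
k - f = 3*sqrt(4466530)/3170 - 1*213821/34 = 3*sqrt(4466530)/3170 - 213821/34 = -213821/34 + 3*sqrt(4466530)/3170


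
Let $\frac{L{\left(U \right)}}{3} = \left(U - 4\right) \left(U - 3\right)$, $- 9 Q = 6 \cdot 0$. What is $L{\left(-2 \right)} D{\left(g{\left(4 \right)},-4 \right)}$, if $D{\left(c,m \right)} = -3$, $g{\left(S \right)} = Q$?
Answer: $-270$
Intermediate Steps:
$Q = 0$ ($Q = - \frac{6 \cdot 0}{9} = \left(- \frac{1}{9}\right) 0 = 0$)
$g{\left(S \right)} = 0$
$L{\left(U \right)} = 3 \left(-4 + U\right) \left(-3 + U\right)$ ($L{\left(U \right)} = 3 \left(U - 4\right) \left(U - 3\right) = 3 \left(-4 + U\right) \left(-3 + U\right)$)
$L{\left(-2 \right)} D{\left(g{\left(4 \right)},-4 \right)} = \left(36 - -42 + 3 \left(-2\right)^{2}\right) \left(-3\right) = \left(36 + 42 + 3 \cdot 4\right) \left(-3\right) = \left(36 + 42 + 12\right) \left(-3\right) = 90 \left(-3\right) = -270$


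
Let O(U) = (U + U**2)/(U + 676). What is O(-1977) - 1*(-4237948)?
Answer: 5509663796/1301 ≈ 4.2349e+6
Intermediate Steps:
O(U) = (U + U**2)/(676 + U)
O(-1977) - 1*(-4237948) = -1977*(1 - 1977)/(676 - 1977) - 1*(-4237948) = -1977*(-1976)/(-1301) + 4237948 = -1977*(-1/1301)*(-1976) + 4237948 = -3906552/1301 + 4237948 = 5509663796/1301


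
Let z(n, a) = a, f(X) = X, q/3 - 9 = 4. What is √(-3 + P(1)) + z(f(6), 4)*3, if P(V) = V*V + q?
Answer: 12 + √37 ≈ 18.083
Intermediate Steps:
q = 39 (q = 27 + 3*4 = 27 + 12 = 39)
P(V) = 39 + V² (P(V) = V*V + 39 = V² + 39 = 39 + V²)
√(-3 + P(1)) + z(f(6), 4)*3 = √(-3 + (39 + 1²)) + 4*3 = √(-3 + (39 + 1)) + 12 = √(-3 + 40) + 12 = √37 + 12 = 12 + √37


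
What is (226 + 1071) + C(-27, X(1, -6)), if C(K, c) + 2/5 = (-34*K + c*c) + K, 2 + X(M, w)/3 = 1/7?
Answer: 543567/245 ≈ 2218.6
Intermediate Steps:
X(M, w) = -39/7 (X(M, w) = -6 + 3*(1/7) = -6 + 3/7 = -39/7)
C(K, c) = -2/5 + c**2 - 33*K (C(K, c) = -2/5 + ((-34*K + c*c) + K) = -2/5 + ((-34*K + c**2) + K) = -2/5 + ((c**2 - 34*K) + K) = -2/5 + (c**2 - 33*K) = -2/5 + c**2 - 33*K)
(226 + 1071) + C(-27, X(1, -6)) = (226 + 1071) + (-2/5 + (-39/7)**2 - 33*(-27)) = 1297 + (-2/5 + 1521/49 + 891) = 1297 + 225802/245 = 543567/245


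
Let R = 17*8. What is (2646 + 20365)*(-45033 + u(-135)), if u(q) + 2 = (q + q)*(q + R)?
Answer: -1042513355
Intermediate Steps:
R = 136
u(q) = -2 + 2*q*(136 + q) (u(q) = -2 + (q + q)*(q + 136) = -2 + (2*q)*(136 + q) = -2 + 2*q*(136 + q))
(2646 + 20365)*(-45033 + u(-135)) = (2646 + 20365)*(-45033 + (-2 + 2*(-135)² + 272*(-135))) = 23011*(-45033 + (-2 + 2*18225 - 36720)) = 23011*(-45033 + (-2 + 36450 - 36720)) = 23011*(-45033 - 272) = 23011*(-45305) = -1042513355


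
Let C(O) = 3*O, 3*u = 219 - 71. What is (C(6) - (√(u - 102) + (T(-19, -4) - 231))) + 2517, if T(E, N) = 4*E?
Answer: 2842 - I*√474/3 ≈ 2842.0 - 7.2572*I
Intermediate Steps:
u = 148/3 (u = (219 - 71)/3 = (⅓)*148 = 148/3 ≈ 49.333)
(C(6) - (√(u - 102) + (T(-19, -4) - 231))) + 2517 = (3*6 - (√(148/3 - 102) + (4*(-19) - 231))) + 2517 = (18 - (√(-158/3) + (-76 - 231))) + 2517 = (18 - (I*√474/3 - 307)) + 2517 = (18 - (-307 + I*√474/3)) + 2517 = (18 + (307 - I*√474/3)) + 2517 = (325 - I*√474/3) + 2517 = 2842 - I*√474/3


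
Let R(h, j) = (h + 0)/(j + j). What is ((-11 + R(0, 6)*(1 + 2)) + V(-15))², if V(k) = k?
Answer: 676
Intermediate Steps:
R(h, j) = h/(2*j) (R(h, j) = h/((2*j)) = h*(1/(2*j)) = h/(2*j))
((-11 + R(0, 6)*(1 + 2)) + V(-15))² = ((-11 + ((½)*0/6)*(1 + 2)) - 15)² = ((-11 + ((½)*0*(⅙))*3) - 15)² = ((-11 + 0*3) - 15)² = ((-11 + 0) - 15)² = (-11 - 15)² = (-26)² = 676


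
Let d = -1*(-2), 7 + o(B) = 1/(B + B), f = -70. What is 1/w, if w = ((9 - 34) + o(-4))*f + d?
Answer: 4/9003 ≈ 0.00044430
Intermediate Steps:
o(B) = -7 + 1/(2*B) (o(B) = -7 + 1/(B + B) = -7 + 1/(2*B))
d = 2
w = 9003/4 (w = ((9 - 34) + (-7 + (½)/(-4)))*(-70) + 2 = (-25 + (-7 + (½)*(-¼)))*(-70) + 2 = (-25 + (-7 - ⅛))*(-70) + 2 = (-25 - 57/8)*(-70) + 2 = -257/8*(-70) + 2 = 8995/4 + 2 = 9003/4 ≈ 2250.8)
1/w = 1/(9003/4) = 4/9003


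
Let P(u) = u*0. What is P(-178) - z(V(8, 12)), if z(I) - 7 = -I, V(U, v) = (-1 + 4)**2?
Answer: 2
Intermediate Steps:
V(U, v) = 9 (V(U, v) = 3**2 = 9)
P(u) = 0
z(I) = 7 - I
P(-178) - z(V(8, 12)) = 0 - (7 - 1*9) = 0 - (7 - 9) = 0 - 1*(-2) = 0 + 2 = 2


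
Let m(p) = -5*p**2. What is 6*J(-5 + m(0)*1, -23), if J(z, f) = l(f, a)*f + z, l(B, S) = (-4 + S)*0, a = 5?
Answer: -30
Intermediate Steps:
l(B, S) = 0
J(z, f) = z (J(z, f) = 0*f + z = 0 + z = z)
6*J(-5 + m(0)*1, -23) = 6*(-5 - 5*0**2*1) = 6*(-5 - 5*0*1) = 6*(-5 + 0*1) = 6*(-5 + 0) = 6*(-5) = -30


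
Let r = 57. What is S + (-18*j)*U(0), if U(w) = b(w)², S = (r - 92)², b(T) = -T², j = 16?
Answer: 1225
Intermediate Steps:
S = 1225 (S = (57 - 92)² = (-35)² = 1225)
U(w) = w⁴ (U(w) = (-w²)² = w⁴)
S + (-18*j)*U(0) = 1225 - 18*16*0⁴ = 1225 - 288*0 = 1225 + 0 = 1225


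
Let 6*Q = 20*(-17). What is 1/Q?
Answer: -3/170 ≈ -0.017647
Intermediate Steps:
Q = -170/3 (Q = (20*(-17))/6 = (⅙)*(-340) = -170/3 ≈ -56.667)
1/Q = 1/(-170/3) = -3/170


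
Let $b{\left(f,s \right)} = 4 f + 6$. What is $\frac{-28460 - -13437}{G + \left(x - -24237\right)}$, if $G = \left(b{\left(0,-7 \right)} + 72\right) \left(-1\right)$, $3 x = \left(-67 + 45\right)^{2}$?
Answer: $- \frac{45069}{72961} \approx -0.61771$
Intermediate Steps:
$x = \frac{484}{3}$ ($x = \frac{\left(-67 + 45\right)^{2}}{3} = \frac{\left(-22\right)^{2}}{3} = \frac{1}{3} \cdot 484 = \frac{484}{3} \approx 161.33$)
$b{\left(f,s \right)} = 6 + 4 f$
$G = -78$ ($G = \left(\left(6 + 4 \cdot 0\right) + 72\right) \left(-1\right) = \left(\left(6 + 0\right) + 72\right) \left(-1\right) = \left(6 + 72\right) \left(-1\right) = 78 \left(-1\right) = -78$)
$\frac{-28460 - -13437}{G + \left(x - -24237\right)} = \frac{-28460 - -13437}{-78 + \left(\frac{484}{3} - -24237\right)} = \frac{-28460 + 13437}{-78 + \left(\frac{484}{3} + 24237\right)} = - \frac{15023}{-78 + \frac{73195}{3}} = - \frac{15023}{\frac{72961}{3}} = \left(-15023\right) \frac{3}{72961} = - \frac{45069}{72961}$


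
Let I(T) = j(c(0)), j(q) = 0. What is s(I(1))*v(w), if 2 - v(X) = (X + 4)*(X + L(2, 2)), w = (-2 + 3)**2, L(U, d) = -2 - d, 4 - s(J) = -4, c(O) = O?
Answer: 136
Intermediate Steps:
I(T) = 0
s(J) = 8 (s(J) = 4 - 1*(-4) = 4 + 4 = 8)
w = 1 (w = 1**2 = 1)
v(X) = 2 - (-4 + X)*(4 + X) (v(X) = 2 - (X + 4)*(X + (-2 - 1*2)) = 2 - (4 + X)*(X + (-2 - 2)) = 2 - (4 + X)*(X - 4) = 2 - (4 + X)*(-4 + X) = 2 - (-4 + X)*(4 + X))
s(I(1))*v(w) = 8*(18 - 1*1**2) = 8*(18 - 1*1) = 8*(18 - 1) = 8*17 = 136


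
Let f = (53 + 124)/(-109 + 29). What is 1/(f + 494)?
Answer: 80/39343 ≈ 0.0020334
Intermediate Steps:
f = -177/80 (f = 177/(-80) = 177*(-1/80) = -177/80 ≈ -2.2125)
1/(f + 494) = 1/(-177/80 + 494) = 1/(39343/80) = 80/39343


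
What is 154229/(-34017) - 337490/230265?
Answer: -184289953/30717351 ≈ -5.9995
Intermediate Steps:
154229/(-34017) - 337490/230265 = 154229*(-1/34017) - 337490*1/230265 = -154229/34017 - 67498/46053 = -184289953/30717351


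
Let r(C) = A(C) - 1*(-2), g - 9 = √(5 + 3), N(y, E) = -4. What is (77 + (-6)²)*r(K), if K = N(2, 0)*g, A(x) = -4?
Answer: -226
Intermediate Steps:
g = 9 + 2*√2 (g = 9 + √(5 + 3) = 9 + √8 = 9 + 2*√2 ≈ 11.828)
K = -36 - 8*√2 (K = -4*(9 + 2*√2) = -36 - 8*√2 ≈ -47.314)
r(C) = -2 (r(C) = -4 - 1*(-2) = -4 + 2 = -2)
(77 + (-6)²)*r(K) = (77 + (-6)²)*(-2) = (77 + 36)*(-2) = 113*(-2) = -226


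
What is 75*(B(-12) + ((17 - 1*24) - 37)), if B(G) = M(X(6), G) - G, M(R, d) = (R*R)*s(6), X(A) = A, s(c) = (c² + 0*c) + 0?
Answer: 94800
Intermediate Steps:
s(c) = c² (s(c) = (c² + 0) + 0 = c² + 0 = c²)
M(R, d) = 36*R² (M(R, d) = (R*R)*6² = R²*36 = 36*R²)
B(G) = 1296 - G (B(G) = 36*6² - G = 36*36 - G = 1296 - G)
75*(B(-12) + ((17 - 1*24) - 37)) = 75*((1296 - 1*(-12)) + ((17 - 1*24) - 37)) = 75*((1296 + 12) + ((17 - 24) - 37)) = 75*(1308 + (-7 - 37)) = 75*(1308 - 44) = 75*1264 = 94800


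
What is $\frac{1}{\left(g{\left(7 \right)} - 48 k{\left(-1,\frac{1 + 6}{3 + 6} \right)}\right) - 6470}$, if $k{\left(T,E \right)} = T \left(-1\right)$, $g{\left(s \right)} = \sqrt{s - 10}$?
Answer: $- \frac{6518}{42484327} - \frac{i \sqrt{3}}{42484327} \approx -0.00015342 - 4.0769 \cdot 10^{-8} i$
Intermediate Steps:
$g{\left(s \right)} = \sqrt{-10 + s}$ ($g{\left(s \right)} = \sqrt{s - 10} = \sqrt{-10 + s}$)
$k{\left(T,E \right)} = - T$
$\frac{1}{\left(g{\left(7 \right)} - 48 k{\left(-1,\frac{1 + 6}{3 + 6} \right)}\right) - 6470} = \frac{1}{\left(\sqrt{-10 + 7} - 48 \left(\left(-1\right) \left(-1\right)\right)\right) - 6470} = \frac{1}{\left(\sqrt{-3} - 48\right) - 6470} = \frac{1}{\left(i \sqrt{3} - 48\right) - 6470} = \frac{1}{\left(-48 + i \sqrt{3}\right) - 6470} = \frac{1}{-6518 + i \sqrt{3}}$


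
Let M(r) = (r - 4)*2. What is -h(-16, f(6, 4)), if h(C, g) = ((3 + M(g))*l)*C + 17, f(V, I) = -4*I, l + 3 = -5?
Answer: 4719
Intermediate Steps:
l = -8 (l = -3 - 5 = -8)
M(r) = -8 + 2*r (M(r) = (-4 + r)*2 = -8 + 2*r)
h(C, g) = 17 + C*(40 - 16*g) (h(C, g) = ((3 + (-8 + 2*g))*(-8))*C + 17 = ((-5 + 2*g)*(-8))*C + 17 = (40 - 16*g)*C + 17 = C*(40 - 16*g) + 17 = 17 + C*(40 - 16*g))
-h(-16, f(6, 4)) = -(17 + 40*(-16) - 16*(-16)*(-4*4)) = -(17 - 640 - 16*(-16)*(-16)) = -(17 - 640 - 4096) = -1*(-4719) = 4719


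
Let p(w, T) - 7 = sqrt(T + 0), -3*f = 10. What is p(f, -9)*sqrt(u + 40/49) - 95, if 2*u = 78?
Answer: -95 + sqrt(1951)*(7 + 3*I)/7 ≈ -50.83 + 18.93*I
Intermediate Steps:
f = -10/3 (f = -1/3*10 = -10/3 ≈ -3.3333)
p(w, T) = 7 + sqrt(T) (p(w, T) = 7 + sqrt(T + 0) = 7 + sqrt(T))
u = 39 (u = (1/2)*78 = 39)
p(f, -9)*sqrt(u + 40/49) - 95 = (7 + sqrt(-9))*sqrt(39 + 40/49) - 95 = (7 + 3*I)*sqrt(39 + 40*(1/49)) - 95 = (7 + 3*I)*sqrt(39 + 40/49) - 95 = (7 + 3*I)*sqrt(1951/49) - 95 = (7 + 3*I)*(sqrt(1951)/7) - 95 = sqrt(1951)*(7 + 3*I)/7 - 95 = -95 + sqrt(1951)*(7 + 3*I)/7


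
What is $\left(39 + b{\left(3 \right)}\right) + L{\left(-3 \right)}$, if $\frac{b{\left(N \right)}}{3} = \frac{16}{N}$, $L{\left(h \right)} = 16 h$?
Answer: $7$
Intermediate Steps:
$b{\left(N \right)} = \frac{48}{N}$ ($b{\left(N \right)} = 3 \frac{16}{N} = \frac{48}{N}$)
$\left(39 + b{\left(3 \right)}\right) + L{\left(-3 \right)} = \left(39 + \frac{48}{3}\right) + 16 \left(-3\right) = \left(39 + 48 \cdot \frac{1}{3}\right) - 48 = \left(39 + 16\right) - 48 = 55 - 48 = 7$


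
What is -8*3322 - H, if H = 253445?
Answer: -280021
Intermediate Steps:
-8*3322 - H = -8*3322 - 1*253445 = -26576 - 253445 = -280021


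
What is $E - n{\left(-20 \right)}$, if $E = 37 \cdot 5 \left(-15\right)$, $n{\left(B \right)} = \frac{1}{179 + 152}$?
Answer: $- \frac{918526}{331} \approx -2775.0$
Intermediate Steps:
$n{\left(B \right)} = \frac{1}{331}$
$E = -2775$ ($E = 185 \left(-15\right) = -2775$)
$E - n{\left(-20 \right)} = -2775 - \frac{1}{331} = - \frac{918526}{331}$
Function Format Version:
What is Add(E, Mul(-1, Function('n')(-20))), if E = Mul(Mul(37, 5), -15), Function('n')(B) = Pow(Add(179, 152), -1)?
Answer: Rational(-918526, 331) ≈ -2775.0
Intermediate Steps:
Function('n')(B) = Rational(1, 331) (Function('n')(B) = Pow(331, -1) = Rational(1, 331))
E = -2775 (E = Mul(185, -15) = -2775)
Add(E, Mul(-1, Function('n')(-20))) = Add(-2775, Mul(-1, Rational(1, 331))) = Add(-2775, Rational(-1, 331)) = Rational(-918526, 331)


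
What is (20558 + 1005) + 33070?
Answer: 54633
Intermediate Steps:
(20558 + 1005) + 33070 = 21563 + 33070 = 54633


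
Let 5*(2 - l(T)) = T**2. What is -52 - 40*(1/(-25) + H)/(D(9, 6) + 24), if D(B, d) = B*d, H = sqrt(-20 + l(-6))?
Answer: -10136/195 - 4*I*sqrt(70)/13 ≈ -51.979 - 2.5743*I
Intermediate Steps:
l(T) = 2 - T**2/5
H = 3*I*sqrt(70)/5 (H = sqrt(-20 + (2 - 1/5*(-6)**2)) = sqrt(-20 + (2 - 1/5*36)) = sqrt(-20 + (2 - 36/5)) = sqrt(-20 - 26/5) = sqrt(-126/5) = 3*I*sqrt(70)/5 ≈ 5.02*I)
-52 - 40*(1/(-25) + H)/(D(9, 6) + 24) = -52 - 40*(1/(-25) + 3*I*sqrt(70)/5)/(9*6 + 24) = -52 - 40*(-1/25 + 3*I*sqrt(70)/5)/(54 + 24) = -52 - 40*(-1/25 + 3*I*sqrt(70)/5)/78 = -52 - 40*(-1/1950 + I*sqrt(70)/130) = -52 + (4/195 - 4*I*sqrt(70)/13) = -10136/195 - 4*I*sqrt(70)/13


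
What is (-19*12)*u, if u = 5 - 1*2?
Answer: -684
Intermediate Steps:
u = 3 (u = 5 - 2 = 3)
(-19*12)*u = -19*12*3 = -228*3 = -684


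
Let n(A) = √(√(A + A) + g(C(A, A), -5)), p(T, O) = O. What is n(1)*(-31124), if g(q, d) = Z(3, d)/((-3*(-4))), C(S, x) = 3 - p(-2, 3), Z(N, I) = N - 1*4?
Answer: -15562*√(-3 + 36*√2)/3 ≈ -35906.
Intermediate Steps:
Z(N, I) = -4 + N (Z(N, I) = N - 4 = -4 + N)
C(S, x) = 0 (C(S, x) = 3 - 1*3 = 3 - 3 = 0)
g(q, d) = -1/12 (g(q, d) = (-4 + 3)/((-3*(-4))) = -1/12)
n(A) = √(-1/12 + √2*√A) (n(A) = √(√(A + A) - 1/12) = √(√(2*A) - 1/12) = √(√2*√A - 1/12) = √(-1/12 + √2*√A))
n(1)*(-31124) = (√(-3 + 36*√2*√1)/6)*(-31124) = (√(-3 + 36*√2*1)/6)*(-31124) = (√(-3 + 36*√2)/6)*(-31124) = -15562*√(-3 + 36*√2)/3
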